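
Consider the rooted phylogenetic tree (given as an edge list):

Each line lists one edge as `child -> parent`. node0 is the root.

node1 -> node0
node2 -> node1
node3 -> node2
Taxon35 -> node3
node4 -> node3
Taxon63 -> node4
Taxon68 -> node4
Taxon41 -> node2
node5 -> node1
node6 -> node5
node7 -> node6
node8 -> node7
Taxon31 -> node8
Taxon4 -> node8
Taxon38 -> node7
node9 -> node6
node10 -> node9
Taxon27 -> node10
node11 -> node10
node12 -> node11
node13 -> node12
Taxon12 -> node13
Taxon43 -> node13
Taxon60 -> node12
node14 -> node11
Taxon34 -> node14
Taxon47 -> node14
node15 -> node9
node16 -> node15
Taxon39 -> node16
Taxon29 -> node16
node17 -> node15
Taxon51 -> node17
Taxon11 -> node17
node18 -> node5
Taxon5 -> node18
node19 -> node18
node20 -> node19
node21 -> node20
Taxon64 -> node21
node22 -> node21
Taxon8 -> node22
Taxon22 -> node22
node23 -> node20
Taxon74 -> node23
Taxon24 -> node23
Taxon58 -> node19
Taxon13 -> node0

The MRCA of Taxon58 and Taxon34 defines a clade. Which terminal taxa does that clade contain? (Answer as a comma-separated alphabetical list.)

Tracing Taxon58: it sits inside (((Taxon64,(Taxon8,Taxon22)),(Taxon74,Taxon24)),Taxon58).
Tracing Taxon34: it sits inside (Taxon34,Taxon47).
The smallest clade enclosing both is ((((Taxon31,Taxon4),Taxon38),((Taxon27,(((Taxon12,Taxon43),Taxon60),(Taxon34,Taxon47))),((Taxon39,Taxon29),(Taxon51,Taxon11)))),(Taxon5,(((Taxon64,(Taxon8,Taxon22)),(Taxon74,Taxon24)),Taxon58))); the answer is its 20 terminal taxa in alphabetical order.

Taxon11, Taxon12, Taxon22, Taxon24, Taxon27, Taxon29, Taxon31, Taxon34, Taxon38, Taxon39, Taxon4, Taxon43, Taxon47, Taxon5, Taxon51, Taxon58, Taxon60, Taxon64, Taxon74, Taxon8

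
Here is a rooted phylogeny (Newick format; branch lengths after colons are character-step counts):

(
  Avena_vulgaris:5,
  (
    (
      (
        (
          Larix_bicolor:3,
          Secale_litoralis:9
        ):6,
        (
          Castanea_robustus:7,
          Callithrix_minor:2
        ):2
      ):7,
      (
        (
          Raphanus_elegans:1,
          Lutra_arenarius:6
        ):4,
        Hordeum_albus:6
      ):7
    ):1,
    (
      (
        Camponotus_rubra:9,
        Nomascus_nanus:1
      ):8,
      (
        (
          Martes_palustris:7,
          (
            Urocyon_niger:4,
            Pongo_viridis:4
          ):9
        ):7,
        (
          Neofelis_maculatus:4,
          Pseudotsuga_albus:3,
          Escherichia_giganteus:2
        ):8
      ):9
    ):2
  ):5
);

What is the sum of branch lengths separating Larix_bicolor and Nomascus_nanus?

28

The path runs Larix_bicolor → … → MRCA → … → Nomascus_nanus; the MRCA is the node subtending ((((Larix_bicolor,Secale_litoralis),(Castanea_robustus,Callithrix_minor)),((Raphanus_elegans,Lutra_arenarius),Hordeum_albus)),((Camponotus_rubra,Nomascus_nanus),((Martes_palustris,(Urocyon_niger,Pongo_viridis)),(Neofelis_maculatus,Pseudotsuga_albus,Escherichia_giganteus)))).
Branch lengths along that path: 3 + 6 + 7 + 1 + 2 + 8 + 1 = 28.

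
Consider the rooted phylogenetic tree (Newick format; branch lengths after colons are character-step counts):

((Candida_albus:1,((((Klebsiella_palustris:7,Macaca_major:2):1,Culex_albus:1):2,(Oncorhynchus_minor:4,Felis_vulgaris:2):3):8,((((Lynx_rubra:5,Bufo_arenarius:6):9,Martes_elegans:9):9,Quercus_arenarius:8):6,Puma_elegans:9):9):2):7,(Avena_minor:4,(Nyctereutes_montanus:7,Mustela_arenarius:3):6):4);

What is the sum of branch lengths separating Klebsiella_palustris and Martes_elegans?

The path runs Klebsiella_palustris → … → MRCA → … → Martes_elegans; the MRCA is the node subtending ((((Klebsiella_palustris,Macaca_major),Culex_albus),(Oncorhynchus_minor,Felis_vulgaris)),((((Lynx_rubra,Bufo_arenarius),Martes_elegans),Quercus_arenarius),Puma_elegans)).
Branch lengths along that path: 7 + 1 + 2 + 8 + 9 + 6 + 9 + 9 = 51.

51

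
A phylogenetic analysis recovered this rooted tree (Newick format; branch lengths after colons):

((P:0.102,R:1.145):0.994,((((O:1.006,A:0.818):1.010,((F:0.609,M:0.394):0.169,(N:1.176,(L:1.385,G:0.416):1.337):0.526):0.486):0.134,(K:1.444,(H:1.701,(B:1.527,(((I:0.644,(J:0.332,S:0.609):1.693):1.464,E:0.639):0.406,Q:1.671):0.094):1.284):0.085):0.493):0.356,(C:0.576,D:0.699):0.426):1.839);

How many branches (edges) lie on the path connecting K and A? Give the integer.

The MRCA of K and A is the node subtending (((O,A),((F,M),(N,(L,G)))),(K,(H,(B,(((I,(J,S)),E),Q))))).
From K up to that node: 2 branches. From A up to the same node: 3 branches. Total: 2 + 3 = 5.

5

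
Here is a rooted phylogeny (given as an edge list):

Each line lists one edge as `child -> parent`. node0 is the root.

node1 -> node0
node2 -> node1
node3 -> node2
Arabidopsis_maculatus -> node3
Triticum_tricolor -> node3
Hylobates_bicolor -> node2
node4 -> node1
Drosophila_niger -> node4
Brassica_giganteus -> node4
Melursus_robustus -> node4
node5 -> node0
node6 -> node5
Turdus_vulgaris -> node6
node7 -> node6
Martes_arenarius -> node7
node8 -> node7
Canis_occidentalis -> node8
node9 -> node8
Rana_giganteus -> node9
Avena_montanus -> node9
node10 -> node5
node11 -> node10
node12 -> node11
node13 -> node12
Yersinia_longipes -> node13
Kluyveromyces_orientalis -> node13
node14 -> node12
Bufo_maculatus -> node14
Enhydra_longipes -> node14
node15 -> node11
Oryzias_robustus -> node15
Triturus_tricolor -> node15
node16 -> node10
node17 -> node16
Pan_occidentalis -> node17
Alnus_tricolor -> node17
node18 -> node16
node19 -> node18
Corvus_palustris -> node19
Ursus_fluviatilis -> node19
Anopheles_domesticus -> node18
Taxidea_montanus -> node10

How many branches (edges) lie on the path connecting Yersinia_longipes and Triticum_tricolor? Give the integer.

10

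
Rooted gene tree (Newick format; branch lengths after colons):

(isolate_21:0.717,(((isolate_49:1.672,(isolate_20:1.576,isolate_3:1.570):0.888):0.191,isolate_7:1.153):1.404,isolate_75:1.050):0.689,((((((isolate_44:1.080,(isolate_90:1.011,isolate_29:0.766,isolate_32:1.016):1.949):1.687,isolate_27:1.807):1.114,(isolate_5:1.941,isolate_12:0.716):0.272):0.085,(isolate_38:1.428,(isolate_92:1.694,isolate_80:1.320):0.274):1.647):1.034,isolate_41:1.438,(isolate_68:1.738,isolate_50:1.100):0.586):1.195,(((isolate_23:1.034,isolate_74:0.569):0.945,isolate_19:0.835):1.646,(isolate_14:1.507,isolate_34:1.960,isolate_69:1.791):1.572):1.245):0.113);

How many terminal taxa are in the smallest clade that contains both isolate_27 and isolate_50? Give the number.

13

The MRCA of isolate_27 and isolate_50 is the node subtending (((((isolate_44,(isolate_90,isolate_29,isolate_32)),isolate_27),(isolate_5,isolate_12)),(isolate_38,(isolate_92,isolate_80))),isolate_41,(isolate_68,isolate_50)).
That clade contains 13 terminal taxa: isolate_12, isolate_27, isolate_29, isolate_32, isolate_38, isolate_41, isolate_44, isolate_5, isolate_50, isolate_68, isolate_80, isolate_90, isolate_92.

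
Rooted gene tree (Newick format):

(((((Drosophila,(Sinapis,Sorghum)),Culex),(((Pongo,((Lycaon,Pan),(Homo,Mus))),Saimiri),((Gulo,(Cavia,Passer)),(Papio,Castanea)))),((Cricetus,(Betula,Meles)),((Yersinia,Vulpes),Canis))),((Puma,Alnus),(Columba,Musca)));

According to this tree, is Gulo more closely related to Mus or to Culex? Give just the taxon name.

The MRCA of Gulo and Mus subtends (((Pongo,((Lycaon,Pan),(Homo,Mus))),Saimiri),((Gulo,(Cavia,Passer)),(Papio,Castanea))) (11 taxa).
The MRCA of Gulo and Culex subtends (((Drosophila,(Sinapis,Sorghum)),Culex),(((Pongo,((Lycaon,Pan),(Homo,Mus))),Saimiri),((Gulo,(Cavia,Passer)),(Papio,Castanea)))) (15 taxa).
The first is nested inside the second, so Gulo shares a more recent common ancestor with Mus.

Mus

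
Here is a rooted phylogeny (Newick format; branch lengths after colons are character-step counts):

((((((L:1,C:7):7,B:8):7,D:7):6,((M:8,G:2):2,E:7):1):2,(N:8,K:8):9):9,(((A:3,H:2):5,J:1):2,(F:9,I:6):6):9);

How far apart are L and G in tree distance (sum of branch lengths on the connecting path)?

26

The path runs L → … → MRCA → … → G; the MRCA is the node subtending ((((L,C),B),D),((M,G),E)).
Branch lengths along that path: 1 + 7 + 7 + 6 + 1 + 2 + 2 = 26.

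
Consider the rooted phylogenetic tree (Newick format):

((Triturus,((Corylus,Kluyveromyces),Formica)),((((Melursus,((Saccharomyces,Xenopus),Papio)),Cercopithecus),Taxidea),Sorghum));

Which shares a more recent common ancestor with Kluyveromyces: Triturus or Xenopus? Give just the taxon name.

Triturus

The MRCA of Kluyveromyces and Triturus subtends (Triturus,((Corylus,Kluyveromyces),Formica)) (4 taxa).
The MRCA of Kluyveromyces and Xenopus is the root, subtending the entire tree (11 taxa).
The first is nested inside the second, so Kluyveromyces shares a more recent common ancestor with Triturus.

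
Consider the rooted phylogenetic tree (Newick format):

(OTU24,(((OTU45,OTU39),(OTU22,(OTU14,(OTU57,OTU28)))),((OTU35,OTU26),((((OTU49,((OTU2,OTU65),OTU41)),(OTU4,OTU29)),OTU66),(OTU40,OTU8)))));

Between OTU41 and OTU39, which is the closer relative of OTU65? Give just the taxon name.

The MRCA of OTU65 and OTU41 subtends ((OTU2,OTU65),OTU41) (3 taxa).
The MRCA of OTU65 and OTU39 subtends (((OTU45,OTU39),(OTU22,(OTU14,(OTU57,OTU28)))),((OTU35,OTU26),((((OTU49,((OTU2,OTU65),OTU41)),(OTU4,OTU29)),OTU66),(OTU40,OTU8)))) (17 taxa).
The first is nested inside the second, so OTU65 shares a more recent common ancestor with OTU41.

OTU41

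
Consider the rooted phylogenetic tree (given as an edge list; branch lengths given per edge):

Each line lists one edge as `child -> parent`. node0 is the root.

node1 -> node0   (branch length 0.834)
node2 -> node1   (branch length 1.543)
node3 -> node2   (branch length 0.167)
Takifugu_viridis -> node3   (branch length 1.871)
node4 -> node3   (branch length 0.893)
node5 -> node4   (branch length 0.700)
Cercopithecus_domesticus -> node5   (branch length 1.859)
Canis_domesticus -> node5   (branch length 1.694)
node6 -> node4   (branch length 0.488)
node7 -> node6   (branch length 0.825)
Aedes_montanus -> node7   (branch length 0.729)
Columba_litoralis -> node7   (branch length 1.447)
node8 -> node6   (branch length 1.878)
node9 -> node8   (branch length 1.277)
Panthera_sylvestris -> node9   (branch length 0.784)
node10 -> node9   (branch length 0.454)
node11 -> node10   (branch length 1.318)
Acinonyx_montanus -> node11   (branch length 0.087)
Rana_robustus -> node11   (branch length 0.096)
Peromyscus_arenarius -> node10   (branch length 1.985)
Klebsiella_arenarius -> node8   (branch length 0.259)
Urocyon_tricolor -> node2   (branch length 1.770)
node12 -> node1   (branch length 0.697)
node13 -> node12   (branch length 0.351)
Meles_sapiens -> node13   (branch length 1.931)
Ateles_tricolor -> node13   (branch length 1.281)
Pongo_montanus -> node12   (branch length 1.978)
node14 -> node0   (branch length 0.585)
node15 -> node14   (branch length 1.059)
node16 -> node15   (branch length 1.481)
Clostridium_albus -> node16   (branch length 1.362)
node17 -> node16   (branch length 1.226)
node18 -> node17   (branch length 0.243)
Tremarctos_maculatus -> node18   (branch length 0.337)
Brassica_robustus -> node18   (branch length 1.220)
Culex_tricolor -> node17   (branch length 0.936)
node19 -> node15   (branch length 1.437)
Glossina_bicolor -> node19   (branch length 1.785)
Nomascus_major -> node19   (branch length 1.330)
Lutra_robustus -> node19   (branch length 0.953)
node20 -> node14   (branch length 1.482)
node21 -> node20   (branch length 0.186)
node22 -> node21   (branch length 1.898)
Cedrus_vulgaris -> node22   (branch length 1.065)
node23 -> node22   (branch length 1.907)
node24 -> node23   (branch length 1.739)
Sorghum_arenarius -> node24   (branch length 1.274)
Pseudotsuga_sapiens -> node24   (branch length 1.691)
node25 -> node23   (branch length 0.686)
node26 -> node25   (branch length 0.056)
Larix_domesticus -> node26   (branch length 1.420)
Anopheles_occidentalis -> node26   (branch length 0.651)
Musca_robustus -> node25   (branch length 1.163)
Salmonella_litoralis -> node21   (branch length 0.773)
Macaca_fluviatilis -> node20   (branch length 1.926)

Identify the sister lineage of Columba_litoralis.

Columba_litoralis attaches to the tree at the node subtending (Aedes_montanus,Columba_litoralis).
The other lineage descending from that same node — the sister group — is the single tip Aedes_montanus.

Aedes_montanus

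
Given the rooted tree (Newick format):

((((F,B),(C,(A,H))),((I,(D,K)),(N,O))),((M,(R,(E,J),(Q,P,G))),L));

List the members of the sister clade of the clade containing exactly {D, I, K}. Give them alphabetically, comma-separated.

The clade containing exactly {D, I, K} attaches to the tree at the node subtending ((I,(D,K)),(N,O)).
The other lineage descending from that same node — the sister group — is (N,O); its 2 tips in alphabetical order are the answer.

N, O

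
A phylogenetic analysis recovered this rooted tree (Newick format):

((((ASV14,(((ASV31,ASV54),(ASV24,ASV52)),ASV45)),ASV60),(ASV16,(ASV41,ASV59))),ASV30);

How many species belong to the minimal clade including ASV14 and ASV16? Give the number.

The MRCA of ASV14 and ASV16 is the node subtending (((ASV14,(((ASV31,ASV54),(ASV24,ASV52)),ASV45)),ASV60),(ASV16,(ASV41,ASV59))).
That clade contains 10 terminal taxa: ASV14, ASV16, ASV24, ASV31, ASV41, ASV45, ASV52, ASV54, ASV59, ASV60.

10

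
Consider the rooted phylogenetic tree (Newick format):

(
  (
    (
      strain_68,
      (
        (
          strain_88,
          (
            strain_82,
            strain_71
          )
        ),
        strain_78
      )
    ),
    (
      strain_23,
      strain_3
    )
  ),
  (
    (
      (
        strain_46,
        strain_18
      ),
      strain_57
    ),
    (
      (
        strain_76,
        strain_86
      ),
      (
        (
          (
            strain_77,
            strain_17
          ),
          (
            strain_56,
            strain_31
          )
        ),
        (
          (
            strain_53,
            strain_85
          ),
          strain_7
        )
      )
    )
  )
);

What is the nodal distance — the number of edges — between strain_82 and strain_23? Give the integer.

7

The MRCA of strain_82 and strain_23 is the node subtending ((strain_68,((strain_88,(strain_82,strain_71)),strain_78)),(strain_23,strain_3)).
From strain_82 up to that node: 5 branches. From strain_23 up to the same node: 2 branches. Total: 5 + 2 = 7.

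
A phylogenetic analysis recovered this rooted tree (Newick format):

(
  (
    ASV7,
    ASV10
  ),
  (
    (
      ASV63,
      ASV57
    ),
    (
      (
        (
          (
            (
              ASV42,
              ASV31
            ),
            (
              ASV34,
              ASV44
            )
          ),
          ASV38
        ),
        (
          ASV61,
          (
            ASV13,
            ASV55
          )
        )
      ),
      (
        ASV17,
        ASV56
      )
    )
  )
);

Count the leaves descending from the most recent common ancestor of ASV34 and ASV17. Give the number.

The MRCA of ASV34 and ASV17 is the node subtending (((((ASV42,ASV31),(ASV34,ASV44)),ASV38),(ASV61,(ASV13,ASV55))),(ASV17,ASV56)).
That clade contains 10 terminal taxa: ASV13, ASV17, ASV31, ASV34, ASV38, ASV42, ASV44, ASV55, ASV56, ASV61.

10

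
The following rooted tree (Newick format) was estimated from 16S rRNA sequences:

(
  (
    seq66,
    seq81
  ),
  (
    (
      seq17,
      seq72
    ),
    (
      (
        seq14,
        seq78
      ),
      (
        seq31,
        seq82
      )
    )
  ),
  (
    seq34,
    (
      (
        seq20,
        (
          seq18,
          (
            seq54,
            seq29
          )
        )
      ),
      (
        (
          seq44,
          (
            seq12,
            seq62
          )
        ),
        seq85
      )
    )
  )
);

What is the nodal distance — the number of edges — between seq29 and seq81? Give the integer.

The MRCA of seq29 and seq81 is the root of the tree.
From seq29 up to that node: 6 branches. From seq81 up to the same node: 2 branches. Total: 6 + 2 = 8.

8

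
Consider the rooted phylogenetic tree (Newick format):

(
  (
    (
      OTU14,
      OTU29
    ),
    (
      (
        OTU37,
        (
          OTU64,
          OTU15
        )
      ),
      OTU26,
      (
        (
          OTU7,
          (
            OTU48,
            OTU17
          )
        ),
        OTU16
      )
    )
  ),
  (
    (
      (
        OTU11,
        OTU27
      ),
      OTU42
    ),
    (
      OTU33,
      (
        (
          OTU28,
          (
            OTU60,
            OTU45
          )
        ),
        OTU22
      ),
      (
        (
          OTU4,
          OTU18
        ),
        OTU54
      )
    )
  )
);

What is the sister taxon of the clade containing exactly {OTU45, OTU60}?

OTU28

The clade containing exactly {OTU45, OTU60} attaches to the tree at the node subtending (OTU28,(OTU60,OTU45)).
The other lineage descending from that same node — the sister group — is the single tip OTU28.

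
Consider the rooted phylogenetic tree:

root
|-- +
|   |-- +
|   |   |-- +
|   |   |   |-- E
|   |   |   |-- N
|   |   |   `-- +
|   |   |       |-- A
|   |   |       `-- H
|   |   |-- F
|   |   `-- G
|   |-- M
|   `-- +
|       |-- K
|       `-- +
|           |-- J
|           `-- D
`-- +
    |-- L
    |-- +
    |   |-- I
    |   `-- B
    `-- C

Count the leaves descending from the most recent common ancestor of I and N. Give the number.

The MRCA of I and N is the root, so the clade is the entire tree.
That clade contains 14 terminal taxa: A, B, C, D, E, F, G, H, I, J, K, L, M, N.

14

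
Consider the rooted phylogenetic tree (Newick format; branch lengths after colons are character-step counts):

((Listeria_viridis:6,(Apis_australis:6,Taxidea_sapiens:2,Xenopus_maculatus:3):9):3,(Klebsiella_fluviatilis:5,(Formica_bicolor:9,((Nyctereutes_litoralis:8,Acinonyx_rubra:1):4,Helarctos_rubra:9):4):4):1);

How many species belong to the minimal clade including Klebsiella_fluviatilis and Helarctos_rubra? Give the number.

5

The MRCA of Klebsiella_fluviatilis and Helarctos_rubra is the node subtending (Klebsiella_fluviatilis,(Formica_bicolor,((Nyctereutes_litoralis,Acinonyx_rubra),Helarctos_rubra))).
That clade contains 5 terminal taxa: Acinonyx_rubra, Formica_bicolor, Helarctos_rubra, Klebsiella_fluviatilis, Nyctereutes_litoralis.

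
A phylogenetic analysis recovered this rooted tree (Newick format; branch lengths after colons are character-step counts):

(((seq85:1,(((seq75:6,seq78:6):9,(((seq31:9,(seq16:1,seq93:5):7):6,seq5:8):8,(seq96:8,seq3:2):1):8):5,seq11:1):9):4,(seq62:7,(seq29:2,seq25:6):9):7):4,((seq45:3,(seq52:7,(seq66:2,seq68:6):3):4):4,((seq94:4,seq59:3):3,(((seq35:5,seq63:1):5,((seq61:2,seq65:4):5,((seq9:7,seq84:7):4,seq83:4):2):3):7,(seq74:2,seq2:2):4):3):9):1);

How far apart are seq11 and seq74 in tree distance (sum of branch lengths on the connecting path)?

The path runs seq11 → … → MRCA → … → seq74; the MRCA is the root of the tree.
Branch lengths along that path: 1 + 9 + 4 + 4 + 1 + 9 + 3 + 4 + 2 = 37.

37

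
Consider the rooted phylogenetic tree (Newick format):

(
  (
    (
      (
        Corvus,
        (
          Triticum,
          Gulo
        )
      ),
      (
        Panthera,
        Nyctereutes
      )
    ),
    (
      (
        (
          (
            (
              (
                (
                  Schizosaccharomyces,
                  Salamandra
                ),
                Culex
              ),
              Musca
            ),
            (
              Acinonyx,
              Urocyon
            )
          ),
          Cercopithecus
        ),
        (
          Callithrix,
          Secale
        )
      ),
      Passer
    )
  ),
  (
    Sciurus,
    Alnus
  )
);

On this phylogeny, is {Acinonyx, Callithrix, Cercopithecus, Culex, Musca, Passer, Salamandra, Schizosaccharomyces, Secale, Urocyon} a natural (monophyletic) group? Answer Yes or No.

The most recent common ancestor of these taxa subtends (((((((Schizosaccharomyces,Salamandra),Culex),Musca),(Acinonyx,Urocyon)),Cercopithecus),(Callithrix,Secale)),Passer).
That clade has exactly 10 tips — every listed taxon and nothing else — so the group is monophyletic.

Yes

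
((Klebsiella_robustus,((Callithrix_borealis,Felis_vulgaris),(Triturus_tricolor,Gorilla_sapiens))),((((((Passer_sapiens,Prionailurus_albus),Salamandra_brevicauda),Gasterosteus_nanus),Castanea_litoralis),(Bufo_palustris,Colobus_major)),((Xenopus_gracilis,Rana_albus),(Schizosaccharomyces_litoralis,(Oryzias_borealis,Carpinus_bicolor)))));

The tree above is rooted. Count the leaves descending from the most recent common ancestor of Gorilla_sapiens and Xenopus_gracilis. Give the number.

The MRCA of Gorilla_sapiens and Xenopus_gracilis is the root, so the clade is the entire tree.
That clade contains 17 terminal taxa: Bufo_palustris, Callithrix_borealis, Carpinus_bicolor, Castanea_litoralis, Colobus_major, Felis_vulgaris, Gasterosteus_nanus, Gorilla_sapiens, Klebsiella_robustus, Oryzias_borealis, Passer_sapiens, Prionailurus_albus, Rana_albus, Salamandra_brevicauda, Schizosaccharomyces_litoralis, Triturus_tricolor, Xenopus_gracilis.

17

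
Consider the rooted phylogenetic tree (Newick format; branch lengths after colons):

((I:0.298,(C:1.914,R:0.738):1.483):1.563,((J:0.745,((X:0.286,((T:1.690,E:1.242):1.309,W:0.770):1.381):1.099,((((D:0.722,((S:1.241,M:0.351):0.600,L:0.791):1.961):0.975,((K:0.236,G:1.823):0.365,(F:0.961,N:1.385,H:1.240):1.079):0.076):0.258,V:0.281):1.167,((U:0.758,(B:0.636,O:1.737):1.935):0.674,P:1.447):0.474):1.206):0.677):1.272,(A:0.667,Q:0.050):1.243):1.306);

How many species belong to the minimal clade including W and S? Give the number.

18

The MRCA of W and S is the node subtending ((X,((T,E),W)),((((D,((S,M),L)),((K,G),(F,N,H))),V),((U,(B,O)),P))).
That clade contains 18 terminal taxa: B, D, E, F, G, H, K, L, M, N, O, P, S, T, U, V, W, X.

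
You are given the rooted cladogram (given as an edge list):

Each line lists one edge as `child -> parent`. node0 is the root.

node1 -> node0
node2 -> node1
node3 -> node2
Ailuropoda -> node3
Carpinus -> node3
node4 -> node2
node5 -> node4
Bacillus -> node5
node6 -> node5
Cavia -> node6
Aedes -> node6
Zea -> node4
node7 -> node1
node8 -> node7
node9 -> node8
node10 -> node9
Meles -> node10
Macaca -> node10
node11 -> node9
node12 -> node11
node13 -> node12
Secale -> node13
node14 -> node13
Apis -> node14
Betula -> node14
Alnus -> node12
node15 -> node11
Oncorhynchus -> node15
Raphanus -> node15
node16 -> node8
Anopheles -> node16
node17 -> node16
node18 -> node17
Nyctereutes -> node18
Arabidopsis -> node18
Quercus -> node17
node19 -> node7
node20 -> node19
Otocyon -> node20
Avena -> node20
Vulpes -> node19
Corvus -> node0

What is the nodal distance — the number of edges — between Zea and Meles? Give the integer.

The MRCA of Zea and Meles is the node subtending (((Ailuropoda,Carpinus),((Bacillus,(Cavia,Aedes)),Zea)),((((Meles,Macaca),(((Secale,(Apis,Betula)),Alnus),(Oncorhynchus,Raphanus))),(Anopheles,((Nyctereutes,Arabidopsis),Quercus))),((Otocyon,Avena),Vulpes))).
From Zea up to that node: 3 branches. From Meles up to the same node: 5 branches. Total: 3 + 5 = 8.

8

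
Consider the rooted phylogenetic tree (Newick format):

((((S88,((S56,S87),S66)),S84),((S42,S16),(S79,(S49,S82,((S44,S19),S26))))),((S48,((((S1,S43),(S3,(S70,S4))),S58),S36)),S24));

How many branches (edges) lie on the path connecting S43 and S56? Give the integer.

The MRCA of S43 and S56 is the root of the tree.
From S43 up to that node: 7 branches. From S56 up to the same node: 6 branches. Total: 7 + 6 = 13.

13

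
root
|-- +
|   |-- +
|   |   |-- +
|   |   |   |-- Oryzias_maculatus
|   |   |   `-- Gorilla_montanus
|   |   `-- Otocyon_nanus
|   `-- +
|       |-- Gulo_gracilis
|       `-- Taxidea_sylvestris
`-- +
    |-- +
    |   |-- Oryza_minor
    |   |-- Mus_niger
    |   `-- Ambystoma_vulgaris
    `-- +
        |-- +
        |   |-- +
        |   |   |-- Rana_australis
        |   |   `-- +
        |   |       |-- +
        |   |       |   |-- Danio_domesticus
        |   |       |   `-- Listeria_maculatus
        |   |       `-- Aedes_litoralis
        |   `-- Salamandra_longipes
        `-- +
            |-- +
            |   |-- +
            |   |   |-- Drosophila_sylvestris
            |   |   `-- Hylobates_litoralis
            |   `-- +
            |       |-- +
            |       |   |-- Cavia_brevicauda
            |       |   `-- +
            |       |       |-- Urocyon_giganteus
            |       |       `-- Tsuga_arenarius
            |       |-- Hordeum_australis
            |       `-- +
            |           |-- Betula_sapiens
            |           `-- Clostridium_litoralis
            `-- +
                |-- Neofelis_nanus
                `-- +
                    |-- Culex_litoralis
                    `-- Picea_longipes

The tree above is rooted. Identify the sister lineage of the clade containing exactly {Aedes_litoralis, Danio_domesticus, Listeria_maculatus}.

Rana_australis

The clade containing exactly {Aedes_litoralis, Danio_domesticus, Listeria_maculatus} attaches to the tree at the node subtending (Rana_australis,((Danio_domesticus,Listeria_maculatus),Aedes_litoralis)).
The other lineage descending from that same node — the sister group — is the single tip Rana_australis.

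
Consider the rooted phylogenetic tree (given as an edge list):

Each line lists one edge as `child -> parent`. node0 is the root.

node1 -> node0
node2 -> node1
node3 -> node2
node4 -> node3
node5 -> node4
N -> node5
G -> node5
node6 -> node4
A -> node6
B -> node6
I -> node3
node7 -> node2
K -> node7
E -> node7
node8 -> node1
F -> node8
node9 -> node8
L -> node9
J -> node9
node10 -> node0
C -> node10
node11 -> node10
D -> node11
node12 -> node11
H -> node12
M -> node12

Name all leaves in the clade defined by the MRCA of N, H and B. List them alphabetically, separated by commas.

Tracing N: it sits inside (N,G).
Tracing H: it sits inside (H,M).
Tracing B: it sits inside (A,B).
The smallest clade enclosing all 3 is the whole tree (their MRCA is the root), so the answer is all 14 tips in alphabetical order.

A, B, C, D, E, F, G, H, I, J, K, L, M, N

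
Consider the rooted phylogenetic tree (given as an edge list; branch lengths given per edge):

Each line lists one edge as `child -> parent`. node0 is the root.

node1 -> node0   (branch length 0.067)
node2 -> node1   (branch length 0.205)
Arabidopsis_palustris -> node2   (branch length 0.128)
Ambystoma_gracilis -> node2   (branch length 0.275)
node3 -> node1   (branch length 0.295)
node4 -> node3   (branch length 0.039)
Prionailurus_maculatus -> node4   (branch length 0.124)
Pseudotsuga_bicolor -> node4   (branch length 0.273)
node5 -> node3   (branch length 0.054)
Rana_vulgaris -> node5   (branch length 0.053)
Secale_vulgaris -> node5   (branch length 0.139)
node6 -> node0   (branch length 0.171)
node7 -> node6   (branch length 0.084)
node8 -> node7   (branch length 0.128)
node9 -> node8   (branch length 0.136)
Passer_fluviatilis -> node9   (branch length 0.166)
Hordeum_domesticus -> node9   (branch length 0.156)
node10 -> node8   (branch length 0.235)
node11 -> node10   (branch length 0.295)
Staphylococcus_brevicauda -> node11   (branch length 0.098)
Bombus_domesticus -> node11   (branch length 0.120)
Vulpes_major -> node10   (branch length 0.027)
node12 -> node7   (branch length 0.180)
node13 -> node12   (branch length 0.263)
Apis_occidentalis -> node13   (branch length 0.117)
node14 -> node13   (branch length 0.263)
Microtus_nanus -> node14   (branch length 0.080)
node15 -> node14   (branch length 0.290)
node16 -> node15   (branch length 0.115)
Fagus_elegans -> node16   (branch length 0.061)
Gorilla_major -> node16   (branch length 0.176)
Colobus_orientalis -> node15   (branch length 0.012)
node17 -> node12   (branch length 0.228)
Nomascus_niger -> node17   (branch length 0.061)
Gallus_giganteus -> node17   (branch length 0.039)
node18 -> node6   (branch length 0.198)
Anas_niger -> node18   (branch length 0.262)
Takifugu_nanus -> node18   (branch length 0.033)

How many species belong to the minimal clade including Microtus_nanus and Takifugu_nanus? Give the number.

The MRCA of Microtus_nanus and Takifugu_nanus is the node subtending ((((Passer_fluviatilis,Hordeum_domesticus),((Staphylococcus_brevicauda,Bombus_domesticus),Vulpes_major)),((Apis_occidentalis,(Microtus_nanus,((Fagus_elegans,Gorilla_major),Colobus_orientalis))),(Nomascus_niger,Gallus_giganteus))),(Anas_niger,Takifugu_nanus)).
That clade contains 14 terminal taxa: Anas_niger, Apis_occidentalis, Bombus_domesticus, Colobus_orientalis, Fagus_elegans, Gallus_giganteus, Gorilla_major, Hordeum_domesticus, Microtus_nanus, Nomascus_niger, Passer_fluviatilis, Staphylococcus_brevicauda, Takifugu_nanus, Vulpes_major.

14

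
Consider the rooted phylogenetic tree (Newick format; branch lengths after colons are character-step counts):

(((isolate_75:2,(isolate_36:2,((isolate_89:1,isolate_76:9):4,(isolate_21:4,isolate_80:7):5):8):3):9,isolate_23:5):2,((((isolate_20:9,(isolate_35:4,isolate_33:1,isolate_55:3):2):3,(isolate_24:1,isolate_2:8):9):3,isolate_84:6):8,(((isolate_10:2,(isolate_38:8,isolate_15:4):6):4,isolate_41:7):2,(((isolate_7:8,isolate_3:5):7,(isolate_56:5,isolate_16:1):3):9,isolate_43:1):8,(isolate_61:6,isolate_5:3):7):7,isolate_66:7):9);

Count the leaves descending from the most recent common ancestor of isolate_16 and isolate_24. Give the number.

19

The MRCA of isolate_16 and isolate_24 is the node subtending ((((isolate_20,(isolate_35,isolate_33,isolate_55)),(isolate_24,isolate_2)),isolate_84),(((isolate_10,(isolate_38,isolate_15)),isolate_41),(((isolate_7,isolate_3),(isolate_56,isolate_16)),isolate_43),(isolate_61,isolate_5)),isolate_66).
That clade contains 19 terminal taxa: isolate_10, isolate_15, isolate_16, isolate_2, isolate_20, isolate_24, isolate_3, isolate_33, isolate_35, isolate_38, isolate_41, isolate_43, isolate_5, isolate_55, isolate_56, isolate_61, isolate_66, isolate_7, isolate_84.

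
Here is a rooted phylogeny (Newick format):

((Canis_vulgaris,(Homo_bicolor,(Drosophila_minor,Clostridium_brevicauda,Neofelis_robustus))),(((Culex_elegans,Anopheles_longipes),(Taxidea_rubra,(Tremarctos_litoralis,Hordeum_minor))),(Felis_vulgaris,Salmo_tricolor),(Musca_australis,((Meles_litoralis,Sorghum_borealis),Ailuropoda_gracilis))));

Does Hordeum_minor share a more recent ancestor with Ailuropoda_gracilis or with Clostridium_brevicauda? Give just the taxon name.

The MRCA of Hordeum_minor and Ailuropoda_gracilis subtends (((Culex_elegans,Anopheles_longipes),(Taxidea_rubra,(Tremarctos_litoralis,Hordeum_minor))),(Felis_vulgaris,Salmo_tricolor),(Musca_australis,((Meles_litoralis,Sorghum_borealis),Ailuropoda_gracilis))) (11 taxa).
The MRCA of Hordeum_minor and Clostridium_brevicauda is the root, subtending the entire tree (16 taxa).
The first is nested inside the second, so Hordeum_minor shares a more recent common ancestor with Ailuropoda_gracilis.

Ailuropoda_gracilis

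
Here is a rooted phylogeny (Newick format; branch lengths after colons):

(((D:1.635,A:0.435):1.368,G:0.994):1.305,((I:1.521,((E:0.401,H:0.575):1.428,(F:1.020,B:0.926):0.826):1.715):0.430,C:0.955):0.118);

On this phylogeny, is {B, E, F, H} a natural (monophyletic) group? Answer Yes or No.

Yes

The most recent common ancestor of these taxa subtends ((E,H),(F,B)).
That clade has exactly 4 tips — every listed taxon and nothing else — so the group is monophyletic.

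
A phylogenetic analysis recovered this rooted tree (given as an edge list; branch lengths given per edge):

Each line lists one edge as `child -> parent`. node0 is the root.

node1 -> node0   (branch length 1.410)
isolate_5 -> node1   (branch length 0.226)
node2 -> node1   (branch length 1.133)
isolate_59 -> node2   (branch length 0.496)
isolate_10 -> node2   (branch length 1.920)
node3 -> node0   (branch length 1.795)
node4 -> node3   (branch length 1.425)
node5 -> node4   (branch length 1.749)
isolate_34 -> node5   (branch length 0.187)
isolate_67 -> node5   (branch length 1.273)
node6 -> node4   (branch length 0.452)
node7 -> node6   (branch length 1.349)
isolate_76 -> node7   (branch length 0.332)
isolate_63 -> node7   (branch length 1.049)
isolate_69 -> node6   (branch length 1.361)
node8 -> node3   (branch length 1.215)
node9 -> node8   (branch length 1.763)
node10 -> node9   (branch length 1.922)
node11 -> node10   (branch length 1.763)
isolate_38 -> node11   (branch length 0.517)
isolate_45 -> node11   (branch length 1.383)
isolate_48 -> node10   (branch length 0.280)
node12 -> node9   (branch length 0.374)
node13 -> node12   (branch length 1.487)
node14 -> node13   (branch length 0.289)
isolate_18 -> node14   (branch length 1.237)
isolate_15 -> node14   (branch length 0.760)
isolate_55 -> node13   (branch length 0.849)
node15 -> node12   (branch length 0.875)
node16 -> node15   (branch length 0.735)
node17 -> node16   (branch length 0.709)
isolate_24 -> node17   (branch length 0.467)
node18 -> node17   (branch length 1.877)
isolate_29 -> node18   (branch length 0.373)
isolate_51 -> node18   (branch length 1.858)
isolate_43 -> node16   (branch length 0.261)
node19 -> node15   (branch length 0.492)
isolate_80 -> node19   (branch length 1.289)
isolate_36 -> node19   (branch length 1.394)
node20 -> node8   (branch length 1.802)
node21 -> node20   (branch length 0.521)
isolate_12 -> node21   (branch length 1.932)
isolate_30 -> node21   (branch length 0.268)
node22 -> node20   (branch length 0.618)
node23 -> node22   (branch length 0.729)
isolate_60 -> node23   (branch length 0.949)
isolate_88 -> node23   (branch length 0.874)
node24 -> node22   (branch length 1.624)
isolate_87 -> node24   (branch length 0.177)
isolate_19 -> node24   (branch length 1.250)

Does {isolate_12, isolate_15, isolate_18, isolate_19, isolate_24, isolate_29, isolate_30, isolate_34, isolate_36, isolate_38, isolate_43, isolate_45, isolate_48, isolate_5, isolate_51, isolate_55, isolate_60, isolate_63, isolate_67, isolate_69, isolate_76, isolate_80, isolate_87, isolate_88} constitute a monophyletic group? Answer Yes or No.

No

The MRCA of the listed taxa is the root, so the smallest clade containing them is the whole tree.
That clade also contains isolate_10, isolate_59, which are not in the proposed group, so the group is not monophyletic.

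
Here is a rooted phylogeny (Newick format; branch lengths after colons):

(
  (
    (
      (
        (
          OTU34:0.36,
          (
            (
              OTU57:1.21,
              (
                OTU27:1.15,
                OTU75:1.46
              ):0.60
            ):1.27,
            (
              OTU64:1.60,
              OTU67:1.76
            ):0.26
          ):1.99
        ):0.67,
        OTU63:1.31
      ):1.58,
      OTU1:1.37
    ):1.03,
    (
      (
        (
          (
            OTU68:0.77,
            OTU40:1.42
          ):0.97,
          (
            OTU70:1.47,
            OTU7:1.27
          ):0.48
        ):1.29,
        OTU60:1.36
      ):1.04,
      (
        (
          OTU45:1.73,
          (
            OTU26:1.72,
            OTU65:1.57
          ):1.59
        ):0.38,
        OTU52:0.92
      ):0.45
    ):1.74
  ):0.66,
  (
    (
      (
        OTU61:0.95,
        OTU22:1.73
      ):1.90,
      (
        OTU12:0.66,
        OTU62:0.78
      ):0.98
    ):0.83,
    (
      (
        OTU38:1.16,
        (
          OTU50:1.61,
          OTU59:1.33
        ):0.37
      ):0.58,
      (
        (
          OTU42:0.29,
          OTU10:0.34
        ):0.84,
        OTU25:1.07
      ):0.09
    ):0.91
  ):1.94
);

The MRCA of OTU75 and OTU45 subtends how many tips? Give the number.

The MRCA of OTU75 and OTU45 is the node subtending ((((OTU34,((OTU57,(OTU27,OTU75)),(OTU64,OTU67))),OTU63),OTU1),((((OTU68,OTU40),(OTU70,OTU7)),OTU60),((OTU45,(OTU26,OTU65)),OTU52))).
That clade contains 17 terminal taxa: OTU1, OTU26, OTU27, OTU34, OTU40, OTU45, OTU52, OTU57, OTU60, OTU63, OTU64, OTU65, OTU67, OTU68, OTU7, OTU70, OTU75.

17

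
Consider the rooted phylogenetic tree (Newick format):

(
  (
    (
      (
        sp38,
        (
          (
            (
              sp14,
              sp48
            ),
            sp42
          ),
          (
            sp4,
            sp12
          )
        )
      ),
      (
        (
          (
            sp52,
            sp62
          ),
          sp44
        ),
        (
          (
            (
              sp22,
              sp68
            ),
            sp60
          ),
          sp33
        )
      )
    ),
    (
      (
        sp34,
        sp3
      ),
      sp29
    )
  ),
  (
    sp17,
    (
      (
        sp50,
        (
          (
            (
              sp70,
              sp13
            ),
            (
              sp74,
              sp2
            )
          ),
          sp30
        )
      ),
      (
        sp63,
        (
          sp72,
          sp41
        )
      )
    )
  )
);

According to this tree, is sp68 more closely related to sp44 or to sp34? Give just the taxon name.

sp44

The MRCA of sp68 and sp44 subtends (((sp52,sp62),sp44),(((sp22,sp68),sp60),sp33)) (7 taxa).
The MRCA of sp68 and sp34 subtends (((sp38,(((sp14,sp48),sp42),(sp4,sp12))),(((sp52,sp62),sp44),(((sp22,sp68),sp60),sp33))),((sp34,sp3),sp29)) (16 taxa).
The first is nested inside the second, so sp68 shares a more recent common ancestor with sp44.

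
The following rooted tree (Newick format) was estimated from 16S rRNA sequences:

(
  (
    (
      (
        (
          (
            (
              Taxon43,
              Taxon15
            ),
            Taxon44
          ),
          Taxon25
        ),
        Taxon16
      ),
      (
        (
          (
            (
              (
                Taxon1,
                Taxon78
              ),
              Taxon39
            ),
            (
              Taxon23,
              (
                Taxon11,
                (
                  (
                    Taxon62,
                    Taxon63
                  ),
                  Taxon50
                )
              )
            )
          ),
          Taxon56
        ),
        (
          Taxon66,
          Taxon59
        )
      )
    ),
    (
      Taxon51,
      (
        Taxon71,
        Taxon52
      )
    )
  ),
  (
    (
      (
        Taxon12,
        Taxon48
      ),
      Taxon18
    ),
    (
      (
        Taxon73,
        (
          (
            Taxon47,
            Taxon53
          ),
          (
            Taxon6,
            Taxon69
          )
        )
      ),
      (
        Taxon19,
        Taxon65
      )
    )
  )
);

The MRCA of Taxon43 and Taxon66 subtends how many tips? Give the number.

The MRCA of Taxon43 and Taxon66 is the node subtending (((((Taxon43,Taxon15),Taxon44),Taxon25),Taxon16),(((((Taxon1,Taxon78),Taxon39),(Taxon23,(Taxon11,((Taxon62,Taxon63),Taxon50)))),Taxon56),(Taxon66,Taxon59))).
That clade contains 16 terminal taxa: Taxon1, Taxon11, Taxon15, Taxon16, Taxon23, Taxon25, Taxon39, Taxon43, Taxon44, Taxon50, Taxon56, Taxon59, Taxon62, Taxon63, Taxon66, Taxon78.

16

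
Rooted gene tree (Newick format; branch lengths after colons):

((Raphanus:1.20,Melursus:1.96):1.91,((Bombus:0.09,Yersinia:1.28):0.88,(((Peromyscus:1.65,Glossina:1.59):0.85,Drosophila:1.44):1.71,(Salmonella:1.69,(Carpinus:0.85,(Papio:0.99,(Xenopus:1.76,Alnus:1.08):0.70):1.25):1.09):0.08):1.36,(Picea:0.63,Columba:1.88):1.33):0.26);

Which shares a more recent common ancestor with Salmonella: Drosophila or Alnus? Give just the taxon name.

The MRCA of Salmonella and Alnus subtends (Salmonella,(Carpinus,(Papio,(Xenopus,Alnus)))) (5 taxa).
The MRCA of Salmonella and Drosophila subtends (((Peromyscus,Glossina),Drosophila),(Salmonella,(Carpinus,(Papio,(Xenopus,Alnus))))) (8 taxa).
The first is nested inside the second, so Salmonella shares a more recent common ancestor with Alnus.

Alnus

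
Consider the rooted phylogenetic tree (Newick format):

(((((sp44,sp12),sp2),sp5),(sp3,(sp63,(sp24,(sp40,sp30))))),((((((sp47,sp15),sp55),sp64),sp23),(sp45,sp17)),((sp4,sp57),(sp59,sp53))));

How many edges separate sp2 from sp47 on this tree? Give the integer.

11

The MRCA of sp2 and sp47 is the root of the tree.
From sp2 up to that node: 4 branches. From sp47 up to the same node: 7 branches. Total: 4 + 7 = 11.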